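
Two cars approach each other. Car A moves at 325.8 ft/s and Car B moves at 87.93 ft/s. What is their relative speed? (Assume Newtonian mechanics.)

v_rel = v_A + v_B = 325.8 + 87.93 = 413.73 ft/s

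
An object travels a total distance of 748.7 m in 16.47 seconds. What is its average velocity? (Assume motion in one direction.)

v_avg = Δd / Δt = 748.7 / 16.47 = 45.46 m/s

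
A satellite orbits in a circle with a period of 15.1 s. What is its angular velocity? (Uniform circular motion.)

ω = 2π/T = 2π/15.1 = 0.4161 rad/s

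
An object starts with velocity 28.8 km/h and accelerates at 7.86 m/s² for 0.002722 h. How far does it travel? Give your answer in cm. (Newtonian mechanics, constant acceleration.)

v₀ = 28.8 km/h × 0.2777777777777778 = 8.0 m/s
t = 0.002722 h × 3600.0 = 9.7992 s
d = v₀ × t + ½ × a × t² = 8.0 × 9.7992 + 0.5 × 7.86 × 9.7992² = 455.769 m
d = 455.769 m / 0.01 = 45580 cm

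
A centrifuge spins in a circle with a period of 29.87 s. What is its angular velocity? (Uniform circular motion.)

ω = 2π/T = 2π/29.87 = 0.2104 rad/s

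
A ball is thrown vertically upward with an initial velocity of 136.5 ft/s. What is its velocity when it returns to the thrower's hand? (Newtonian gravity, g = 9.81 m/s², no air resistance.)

By conservation of energy (no air resistance), the ball returns to the throw height with the same speed as launch, but directed downward.
|v_ground| = v₀ = 136.5 ft/s
v_ground = 136.5 ft/s (downward)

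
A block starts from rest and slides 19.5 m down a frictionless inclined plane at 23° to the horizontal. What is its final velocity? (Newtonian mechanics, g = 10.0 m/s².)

a = g sin(θ) = 10.0 × sin(23°) = 3.9073 m/s²
v = √(2ad) = √(2 × 3.9073 × 19.5) = 12.34 m/s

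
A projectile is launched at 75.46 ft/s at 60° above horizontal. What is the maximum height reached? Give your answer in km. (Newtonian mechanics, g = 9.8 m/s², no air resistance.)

v₀ = 75.46 ft/s × 0.3048 = 23.0002 m/s
H = v₀² × sin²(θ) / (2g) = 23.0002² × sin(60°)² / (2 × 9.8) = 529.009 × 0.75 / 19.6 = 20.2427 m
H = 20.2427 m / 1000.0 = 0.02024 km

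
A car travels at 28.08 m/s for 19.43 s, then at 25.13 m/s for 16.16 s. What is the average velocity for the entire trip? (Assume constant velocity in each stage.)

d₁ = v₁t₁ = 28.08 × 19.43 = 545.5944 m
d₂ = v₂t₂ = 25.13 × 16.16 = 406.1008 m
d_total = 951.6952 m, t_total = 35.59 s
v_avg = d_total/t_total = 951.6952/35.59 = 26.74 m/s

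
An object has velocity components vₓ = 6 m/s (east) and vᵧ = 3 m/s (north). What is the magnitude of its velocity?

|v| = √(vₓ² + vᵧ²) = √(6² + 3²) = √(45) = 6.71 m/s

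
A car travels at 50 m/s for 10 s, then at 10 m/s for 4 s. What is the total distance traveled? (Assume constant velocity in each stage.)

d₁ = v₁t₁ = 50 × 10 = 500 m
d₂ = v₂t₂ = 10 × 4 = 40 m
d_total = 500 + 40 = 540 m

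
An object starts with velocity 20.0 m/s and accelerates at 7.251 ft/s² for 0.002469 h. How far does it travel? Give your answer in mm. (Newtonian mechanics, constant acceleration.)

a = 7.251 ft/s² × 0.3048 = 2.2101 m/s²
t = 0.002469 h × 3600.0 = 8.8884 s
d = v₀ × t + ½ × a × t² = 20.0 × 8.8884 + 0.5 × 2.2101 × 8.8884² = 265.071 m
d = 265.071 m / 0.001 = 265100 mm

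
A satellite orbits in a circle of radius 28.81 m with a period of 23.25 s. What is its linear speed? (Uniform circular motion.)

v = 2πr/T = 2π×28.81/23.25 = 7.79 m/s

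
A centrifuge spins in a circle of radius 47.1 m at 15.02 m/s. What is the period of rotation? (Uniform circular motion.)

T = 2πr/v = 2π×47.1/15.02 = 19.7 s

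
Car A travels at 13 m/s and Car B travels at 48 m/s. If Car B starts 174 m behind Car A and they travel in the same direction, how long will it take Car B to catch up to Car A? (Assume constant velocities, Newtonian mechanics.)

Relative speed: v_rel = 48 - 13 = 35 m/s
Time to catch: t = d₀/v_rel = 174/35 = 4.97 s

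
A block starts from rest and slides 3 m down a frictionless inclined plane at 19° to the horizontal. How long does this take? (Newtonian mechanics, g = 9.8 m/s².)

a = g sin(θ) = 9.8 × sin(19°) = 3.1906 m/s²
t = √(2d/a) = √(2 × 3 / 3.1906) = 1.37 s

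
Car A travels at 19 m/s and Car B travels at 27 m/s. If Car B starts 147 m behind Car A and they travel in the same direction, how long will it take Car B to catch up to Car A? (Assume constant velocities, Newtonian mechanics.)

Relative speed: v_rel = 27 - 19 = 8 m/s
Time to catch: t = d₀/v_rel = 147/8 = 18.38 s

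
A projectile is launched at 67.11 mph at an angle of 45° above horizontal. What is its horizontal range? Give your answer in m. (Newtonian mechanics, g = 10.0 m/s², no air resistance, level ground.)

v₀ = 67.11 mph × 0.44704 = 30.0009 m/s
R = v₀² × sin(2θ) / g = 30.0009² × sin(2 × 45°) / 10.0 = 900.054 × 1.0 / 10.0 = 90.01 m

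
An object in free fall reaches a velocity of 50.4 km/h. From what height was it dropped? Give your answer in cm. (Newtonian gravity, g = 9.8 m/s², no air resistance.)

v = 50.4 km/h × 0.2777777777777778 = 14.0 m/s
h = v² / (2g) = 14.0² / (2 × 9.8) = 10.0 m
h = 10.0 m / 0.01 = 1000 cm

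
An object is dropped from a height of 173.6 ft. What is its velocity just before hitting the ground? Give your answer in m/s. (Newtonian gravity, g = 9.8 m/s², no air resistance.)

h = 173.6 ft × 0.3048 = 52.9133 m
v = √(2gh) = √(2 × 9.8 × 52.9133) = 32.2 m/s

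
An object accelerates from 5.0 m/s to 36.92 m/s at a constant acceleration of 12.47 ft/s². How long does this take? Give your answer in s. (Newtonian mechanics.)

a = 12.47 ft/s² × 0.3048 = 3.80086 m/s²
t = (v - v₀) / a = (36.92 - 5.0) / 3.80086 = 8.398 s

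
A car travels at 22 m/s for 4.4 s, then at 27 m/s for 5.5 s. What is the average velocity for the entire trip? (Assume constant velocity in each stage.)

d₁ = v₁t₁ = 22 × 4.4 = 96.8 m
d₂ = v₂t₂ = 27 × 5.5 = 148.5 m
d_total = 245.3 m, t_total = 9.9 s
v_avg = d_total/t_total = 245.3/9.9 = 24.78 m/s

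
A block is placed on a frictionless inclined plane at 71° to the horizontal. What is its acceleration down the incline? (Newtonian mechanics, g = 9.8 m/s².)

a = g sin(θ) = 9.8 × sin(71°) = 9.8 × 0.9455 = 9.27 m/s²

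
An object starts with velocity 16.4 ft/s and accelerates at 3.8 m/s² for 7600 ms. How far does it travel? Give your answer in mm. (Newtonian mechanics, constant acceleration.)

v₀ = 16.4 ft/s × 0.3048 = 4.99872 m/s
t = 7600 ms × 0.001 = 7.6 s
d = v₀ × t + ½ × a × t² = 4.99872 × 7.6 + 0.5 × 3.8 × 7.6² = 147.734 m
d = 147.734 m / 0.001 = 147700 mm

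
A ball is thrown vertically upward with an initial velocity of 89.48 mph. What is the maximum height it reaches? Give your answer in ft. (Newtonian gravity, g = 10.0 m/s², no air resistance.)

v₀ = 89.48 mph × 0.44704 = 40.0011 m/s
h_max = v₀² / (2g) = 40.0011² / (2 × 10.0) = 1600.09 / 20.0 = 80.0045 m
h_max = 80.0045 m / 0.3048 = 262.5 ft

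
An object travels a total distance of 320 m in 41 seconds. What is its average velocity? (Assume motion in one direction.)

v_avg = Δd / Δt = 320 / 41 = 7.8 m/s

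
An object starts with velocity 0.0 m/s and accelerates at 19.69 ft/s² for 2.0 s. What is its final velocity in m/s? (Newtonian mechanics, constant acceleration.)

a = 19.69 ft/s² × 0.3048 = 6.00151 m/s²
v = v₀ + a × t = 0.0 + 6.00151 × 2.0 = 12.0 m/s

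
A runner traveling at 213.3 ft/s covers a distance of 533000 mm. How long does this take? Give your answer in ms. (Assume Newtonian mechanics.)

d = 533000 mm × 0.001 = 533.0 m
v = 213.3 ft/s × 0.3048 = 65.0138 m/s
t = d / v = 533.0 / 65.0138 = 8.19826 s
t = 8.19826 s / 0.001 = 8198 ms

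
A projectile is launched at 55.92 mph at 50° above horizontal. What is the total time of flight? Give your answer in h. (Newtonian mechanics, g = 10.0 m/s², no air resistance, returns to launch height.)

v₀ = 55.92 mph × 0.44704 = 24.9985 m/s
T = 2 × v₀ × sin(θ) / g = 2 × 24.9985 × sin(50°) / 10.0 = 2 × 24.9985 × 0.766044 / 10.0 = 3.82999 s
T = 3.82999 s / 3600.0 = 0.001064 h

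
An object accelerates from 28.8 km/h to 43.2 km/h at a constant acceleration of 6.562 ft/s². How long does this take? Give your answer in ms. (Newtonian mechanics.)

v₀ = 28.8 km/h × 0.2777777777777778 = 8.0 m/s
v = 43.2 km/h × 0.2777777777777778 = 12.0 m/s
a = 6.562 ft/s² × 0.3048 = 2.0001 m/s²
t = (v - v₀) / a = (12.0 - 8.0) / 2.0001 = 1.9999 s
t = 1.9999 s / 0.001 = 2000 ms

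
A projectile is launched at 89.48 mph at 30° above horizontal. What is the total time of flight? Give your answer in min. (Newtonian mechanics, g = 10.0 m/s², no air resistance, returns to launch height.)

v₀ = 89.48 mph × 0.44704 = 40.0011 m/s
T = 2 × v₀ × sin(θ) / g = 2 × 40.0011 × sin(30°) / 10.0 = 2 × 40.0011 × 0.5 / 10.0 = 4.00011 s
T = 4.00011 s / 60.0 = 0.06667 min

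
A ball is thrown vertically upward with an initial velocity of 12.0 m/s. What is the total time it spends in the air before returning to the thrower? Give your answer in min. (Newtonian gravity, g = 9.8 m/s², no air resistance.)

t_total = 2 × v₀ / g = 2 × 12.0 / 9.8 = 2.44898 s
t_total = 2.44898 s / 60.0 = 0.04082 min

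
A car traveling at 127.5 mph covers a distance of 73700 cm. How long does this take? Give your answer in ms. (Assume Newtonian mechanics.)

d = 73700 cm × 0.01 = 737.0 m
v = 127.5 mph × 0.44704 = 56.9976 m/s
t = d / v = 737.0 / 56.9976 = 12.9304 s
t = 12.9304 s / 0.001 = 12930 ms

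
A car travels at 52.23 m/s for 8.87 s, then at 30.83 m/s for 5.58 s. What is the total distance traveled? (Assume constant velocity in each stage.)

d₁ = v₁t₁ = 52.23 × 8.87 = 463.2801 m
d₂ = v₂t₂ = 30.83 × 5.58 = 172.0314 m
d_total = 463.2801 + 172.0314 = 635.31 m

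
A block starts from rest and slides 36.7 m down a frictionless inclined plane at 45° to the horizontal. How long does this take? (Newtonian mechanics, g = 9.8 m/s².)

a = g sin(θ) = 9.8 × sin(45°) = 6.9296 m/s²
t = √(2d/a) = √(2 × 36.7 / 6.9296) = 3.25 s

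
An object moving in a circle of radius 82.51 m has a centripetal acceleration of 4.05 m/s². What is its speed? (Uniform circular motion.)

v = √(a_c × r) = √(4.05 × 82.51) = 18.28 m/s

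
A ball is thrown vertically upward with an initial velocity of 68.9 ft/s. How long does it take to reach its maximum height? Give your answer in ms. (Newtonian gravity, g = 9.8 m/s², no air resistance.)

v₀ = 68.9 ft/s × 0.3048 = 21.0007 m/s
t_up = v₀ / g = 21.0007 / 9.8 = 2.14293 s
t_up = 2.14293 s / 0.001 = 2143 ms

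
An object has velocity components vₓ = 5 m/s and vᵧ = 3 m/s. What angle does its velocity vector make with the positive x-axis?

θ = arctan(vᵧ/vₓ) = arctan(3/5) = 30.96°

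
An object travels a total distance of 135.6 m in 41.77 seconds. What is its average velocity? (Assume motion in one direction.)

v_avg = Δd / Δt = 135.6 / 41.77 = 3.25 m/s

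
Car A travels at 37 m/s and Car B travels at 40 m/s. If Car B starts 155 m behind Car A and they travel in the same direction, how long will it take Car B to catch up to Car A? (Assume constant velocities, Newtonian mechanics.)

Relative speed: v_rel = 40 - 37 = 3 m/s
Time to catch: t = d₀/v_rel = 155/3 = 51.67 s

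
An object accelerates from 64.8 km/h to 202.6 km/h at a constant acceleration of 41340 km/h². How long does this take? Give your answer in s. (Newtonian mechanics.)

v₀ = 64.8 km/h × 0.2777777777777778 = 18.0 m/s
v = 202.6 km/h × 0.2777777777777778 = 56.2778 m/s
a = 41340 km/h² × 7.716049382716049e-05 = 3.18981 m/s²
t = (v - v₀) / a = (56.2778 - 18.0) / 3.18981 = 12.0 s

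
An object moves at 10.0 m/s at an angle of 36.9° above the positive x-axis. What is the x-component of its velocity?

vₓ = v cos(θ) = 10.0 × cos(36.9°) = 8.0 m/s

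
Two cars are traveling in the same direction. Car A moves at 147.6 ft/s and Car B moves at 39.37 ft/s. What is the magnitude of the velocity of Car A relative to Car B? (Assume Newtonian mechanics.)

v_rel = |v_A - v_B| = |147.6 - 39.37| = 108.23 ft/s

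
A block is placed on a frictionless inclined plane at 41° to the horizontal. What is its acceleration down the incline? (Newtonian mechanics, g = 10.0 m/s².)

a = g sin(θ) = 10.0 × sin(41°) = 10.0 × 0.6561 = 6.56 m/s²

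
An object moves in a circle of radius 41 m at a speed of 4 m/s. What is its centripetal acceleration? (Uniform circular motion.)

a_c = v²/r = 4²/41 = 16/41 = 0.39 m/s²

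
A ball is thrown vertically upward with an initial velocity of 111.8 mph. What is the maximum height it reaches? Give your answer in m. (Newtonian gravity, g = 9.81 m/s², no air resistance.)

v₀ = 111.8 mph × 0.44704 = 49.9791 m/s
h_max = v₀² / (2g) = 49.9791² / (2 × 9.81) = 2497.91 / 19.62 = 127.3 m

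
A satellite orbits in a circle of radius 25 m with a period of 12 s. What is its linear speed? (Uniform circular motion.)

v = 2πr/T = 2π×25/12 = 13.09 m/s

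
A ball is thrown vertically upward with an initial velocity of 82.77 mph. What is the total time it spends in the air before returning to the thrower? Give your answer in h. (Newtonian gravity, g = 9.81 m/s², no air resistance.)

v₀ = 82.77 mph × 0.44704 = 37.0015 m/s
t_total = 2 × v₀ / g = 2 × 37.0015 / 9.81 = 7.54363 s
t_total = 7.54363 s / 3600.0 = 0.002095 h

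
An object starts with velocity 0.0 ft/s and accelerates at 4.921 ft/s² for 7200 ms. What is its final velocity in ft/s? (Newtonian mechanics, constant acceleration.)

v₀ = 0.0 ft/s × 0.3048 = 0.0 m/s
a = 4.921 ft/s² × 0.3048 = 1.49992 m/s²
t = 7200 ms × 0.001 = 7.2 s
v = v₀ + a × t = 0.0 + 1.49992 × 7.2 = 10.7994 m/s
v = 10.7994 m/s / 0.3048 = 35.43 ft/s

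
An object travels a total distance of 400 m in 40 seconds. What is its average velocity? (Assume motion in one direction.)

v_avg = Δd / Δt = 400 / 40 = 10.0 m/s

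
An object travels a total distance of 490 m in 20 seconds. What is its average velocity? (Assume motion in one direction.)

v_avg = Δd / Δt = 490 / 20 = 24.5 m/s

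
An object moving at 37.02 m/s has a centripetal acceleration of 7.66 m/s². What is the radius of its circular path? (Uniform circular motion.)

r = v²/a_c = 37.02²/7.66 = 178.91 m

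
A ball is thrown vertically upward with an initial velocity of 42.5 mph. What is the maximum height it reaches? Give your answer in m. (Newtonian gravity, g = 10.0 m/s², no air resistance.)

v₀ = 42.5 mph × 0.44704 = 18.9992 m/s
h_max = v₀² / (2g) = 18.9992² / (2 × 10.0) = 360.97 / 20.0 = 18.05 m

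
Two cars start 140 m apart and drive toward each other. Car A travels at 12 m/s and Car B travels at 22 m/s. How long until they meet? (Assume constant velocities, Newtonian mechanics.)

Combined speed: v_combined = 12 + 22 = 34 m/s
Time to meet: t = d/v_combined = 140/34 = 4.12 s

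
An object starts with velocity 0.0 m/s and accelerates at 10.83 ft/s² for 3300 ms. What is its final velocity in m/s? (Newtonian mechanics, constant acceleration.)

a = 10.83 ft/s² × 0.3048 = 3.30098 m/s²
t = 3300 ms × 0.001 = 3.3 s
v = v₀ + a × t = 0.0 + 3.30098 × 3.3 = 10.89 m/s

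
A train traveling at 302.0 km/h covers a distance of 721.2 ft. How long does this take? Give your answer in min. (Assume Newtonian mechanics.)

d = 721.2 ft × 0.3048 = 219.822 m
v = 302.0 km/h × 0.2777777777777778 = 83.8889 m/s
t = d / v = 219.822 / 83.8889 = 2.62039 s
t = 2.62039 s / 60.0 = 0.04367 min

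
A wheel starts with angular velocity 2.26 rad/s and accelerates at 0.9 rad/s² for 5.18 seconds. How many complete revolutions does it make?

θ = ω₀t + ½αt² = 2.26×5.18 + ½×0.9×5.18² = 23.78138 rad
Total revolutions = θ/(2π) = 23.78138/(2π) = 3.78
Complete revolutions = ⌊3.78⌋ = 3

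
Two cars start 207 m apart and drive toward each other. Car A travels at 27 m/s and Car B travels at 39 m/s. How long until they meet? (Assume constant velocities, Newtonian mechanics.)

Combined speed: v_combined = 27 + 39 = 66 m/s
Time to meet: t = d/v_combined = 207/66 = 3.14 s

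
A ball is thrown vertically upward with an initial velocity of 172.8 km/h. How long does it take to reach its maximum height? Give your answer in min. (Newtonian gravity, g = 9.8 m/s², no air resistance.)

v₀ = 172.8 km/h × 0.2777777777777778 = 48.0 m/s
t_up = v₀ / g = 48.0 / 9.8 = 4.89796 s
t_up = 4.89796 s / 60.0 = 0.08163 min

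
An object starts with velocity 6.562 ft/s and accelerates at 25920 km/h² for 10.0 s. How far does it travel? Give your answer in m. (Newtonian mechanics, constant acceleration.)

v₀ = 6.562 ft/s × 0.3048 = 2.0001 m/s
a = 25920 km/h² × 7.716049382716049e-05 = 2.0 m/s²
d = v₀ × t + ½ × a × t² = 2.0001 × 10.0 + 0.5 × 2.0 × 10.0² = 120.0 m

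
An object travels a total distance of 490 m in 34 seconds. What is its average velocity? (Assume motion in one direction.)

v_avg = Δd / Δt = 490 / 34 = 14.41 m/s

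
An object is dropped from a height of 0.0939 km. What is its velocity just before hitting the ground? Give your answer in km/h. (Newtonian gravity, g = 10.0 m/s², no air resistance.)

h = 0.0939 km × 1000.0 = 93.9 m
v = √(2gh) = √(2 × 10.0 × 93.9) = 43.3359 m/s
v = 43.3359 m/s / 0.2777777777777778 = 156.0 km/h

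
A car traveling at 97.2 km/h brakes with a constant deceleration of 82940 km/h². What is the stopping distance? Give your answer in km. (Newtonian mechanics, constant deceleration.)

v₀ = 97.2 km/h × 0.2777777777777778 = 27.0 m/s
a = 82940 km/h² × 7.716049382716049e-05 = 6.39969 m/s²
d = v₀² / (2a) = 27.0² / (2 × 6.39969) = 729.0 / 12.7994 = 56.9558 m
d = 56.9558 m / 1000.0 = 0.05696 km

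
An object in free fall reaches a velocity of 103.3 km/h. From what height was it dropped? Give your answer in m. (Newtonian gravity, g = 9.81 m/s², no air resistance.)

v = 103.3 km/h × 0.2777777777777778 = 28.6944 m/s
h = v² / (2g) = 28.6944² / (2 × 9.81) = 41.97 m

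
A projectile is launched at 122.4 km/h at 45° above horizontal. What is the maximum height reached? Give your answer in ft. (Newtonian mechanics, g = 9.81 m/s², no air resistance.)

v₀ = 122.4 km/h × 0.2777777777777778 = 34.0 m/s
H = v₀² × sin²(θ) / (2g) = 34.0² × sin(45°)² / (2 × 9.81) = 1156.0 × 0.5 / 19.62 = 29.4597 m
H = 29.4597 m / 0.3048 = 96.65 ft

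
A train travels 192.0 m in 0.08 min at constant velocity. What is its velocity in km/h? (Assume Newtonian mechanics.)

t = 0.08 min × 60.0 = 4.8 s
v = d / t = 192.0 / 4.8 = 40.0 m/s
v = 40.0 m/s / 0.2777777777777778 = 144.0 km/h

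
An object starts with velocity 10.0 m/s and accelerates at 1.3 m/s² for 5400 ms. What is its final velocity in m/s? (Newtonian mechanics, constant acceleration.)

t = 5400 ms × 0.001 = 5.4 s
v = v₀ + a × t = 10.0 + 1.3 × 5.4 = 17.02 m/s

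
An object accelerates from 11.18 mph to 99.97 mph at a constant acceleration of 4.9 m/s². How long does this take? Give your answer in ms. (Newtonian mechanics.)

v₀ = 11.18 mph × 0.44704 = 4.99791 m/s
v = 99.97 mph × 0.44704 = 44.6906 m/s
t = (v - v₀) / a = (44.6906 - 4.99791) / 4.9 = 8.10055 s
t = 8.10055 s / 0.001 = 8101 ms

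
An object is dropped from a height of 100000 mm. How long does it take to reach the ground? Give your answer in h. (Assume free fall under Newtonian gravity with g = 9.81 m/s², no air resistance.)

h = 100000 mm × 0.001 = 100.0 m
t = √(2h/g) = √(2 × 100.0 / 9.81) = 4.51524 s
t = 4.51524 s / 3600.0 = 0.001254 h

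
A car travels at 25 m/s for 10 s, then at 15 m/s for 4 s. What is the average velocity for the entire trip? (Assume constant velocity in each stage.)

d₁ = v₁t₁ = 25 × 10 = 250 m
d₂ = v₂t₂ = 15 × 4 = 60 m
d_total = 310 m, t_total = 14 s
v_avg = d_total/t_total = 310/14 = 22.14 m/s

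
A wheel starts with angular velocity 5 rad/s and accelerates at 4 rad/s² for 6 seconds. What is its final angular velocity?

ω = ω₀ + αt = 5 + 4 × 6 = 29 rad/s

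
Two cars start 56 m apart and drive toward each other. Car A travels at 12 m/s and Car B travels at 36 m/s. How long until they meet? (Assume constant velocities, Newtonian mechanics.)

Combined speed: v_combined = 12 + 36 = 48 m/s
Time to meet: t = d/v_combined = 56/48 = 1.17 s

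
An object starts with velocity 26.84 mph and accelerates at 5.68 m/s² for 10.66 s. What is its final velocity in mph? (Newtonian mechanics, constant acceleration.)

v₀ = 26.84 mph × 0.44704 = 11.9986 m/s
v = v₀ + a × t = 11.9986 + 5.68 × 10.66 = 72.5474 m/s
v = 72.5474 m/s / 0.44704 = 162.3 mph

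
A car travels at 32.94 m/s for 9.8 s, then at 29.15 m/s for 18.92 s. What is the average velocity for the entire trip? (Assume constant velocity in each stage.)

d₁ = v₁t₁ = 32.94 × 9.8 = 322.812 m
d₂ = v₂t₂ = 29.15 × 18.92 = 551.518 m
d_total = 874.33 m, t_total = 28.72 s
v_avg = d_total/t_total = 874.33/28.72 = 30.44 m/s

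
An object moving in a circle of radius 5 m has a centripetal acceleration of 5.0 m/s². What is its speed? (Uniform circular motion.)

v = √(a_c × r) = √(5.0 × 5) = 5.0 m/s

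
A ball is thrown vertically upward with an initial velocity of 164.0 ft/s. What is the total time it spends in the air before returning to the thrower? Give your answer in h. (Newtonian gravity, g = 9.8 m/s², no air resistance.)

v₀ = 164.0 ft/s × 0.3048 = 49.9872 m/s
t_total = 2 × v₀ / g = 2 × 49.9872 / 9.8 = 10.2015 s
t_total = 10.2015 s / 3600.0 = 0.002834 h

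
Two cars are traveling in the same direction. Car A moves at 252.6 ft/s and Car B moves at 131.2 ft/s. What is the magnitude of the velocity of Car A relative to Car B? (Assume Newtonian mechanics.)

v_rel = |v_A - v_B| = |252.6 - 131.2| = 121.4 ft/s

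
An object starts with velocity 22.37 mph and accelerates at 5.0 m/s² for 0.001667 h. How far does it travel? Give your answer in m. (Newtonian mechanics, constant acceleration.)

v₀ = 22.37 mph × 0.44704 = 10.0003 m/s
t = 0.001667 h × 3600.0 = 6.0012 s
d = v₀ × t + ½ × a × t² = 10.0003 × 6.0012 + 0.5 × 5.0 × 6.0012² = 150.0 m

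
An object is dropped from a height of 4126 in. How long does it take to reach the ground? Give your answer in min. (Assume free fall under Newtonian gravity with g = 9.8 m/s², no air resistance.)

h = 4126 in × 0.0254 = 104.8 m
t = √(2h/g) = √(2 × 104.8 / 9.8) = 4.62469 s
t = 4.62469 s / 60.0 = 0.07708 min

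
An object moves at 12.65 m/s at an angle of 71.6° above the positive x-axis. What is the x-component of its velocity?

vₓ = v cos(θ) = 12.65 × cos(71.6°) = 3.99 m/s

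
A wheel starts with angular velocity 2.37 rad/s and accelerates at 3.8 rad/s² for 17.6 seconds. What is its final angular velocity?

ω = ω₀ + αt = 2.37 + 3.8 × 17.6 = 69.25 rad/s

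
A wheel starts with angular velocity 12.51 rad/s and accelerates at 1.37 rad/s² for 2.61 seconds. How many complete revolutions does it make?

θ = ω₀t + ½αt² = 12.51×2.61 + ½×1.37×2.61² = 37.3173885 rad
Total revolutions = θ/(2π) = 37.3173885/(2π) = 5.94
Complete revolutions = ⌊5.94⌋ = 5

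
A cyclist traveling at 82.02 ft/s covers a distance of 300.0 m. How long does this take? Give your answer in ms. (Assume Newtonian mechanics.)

v = 82.02 ft/s × 0.3048 = 24.9997 m/s
t = d / v = 300.0 / 24.9997 = 12.0001 s
t = 12.0001 s / 0.001 = 12000 ms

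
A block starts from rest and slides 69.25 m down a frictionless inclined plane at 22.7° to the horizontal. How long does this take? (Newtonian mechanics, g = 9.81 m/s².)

a = g sin(θ) = 9.81 × sin(22.7°) = 3.7857 m/s²
t = √(2d/a) = √(2 × 69.25 / 3.7857) = 6.05 s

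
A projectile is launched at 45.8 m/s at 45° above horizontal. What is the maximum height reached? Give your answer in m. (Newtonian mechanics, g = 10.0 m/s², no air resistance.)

H = v₀² × sin²(θ) / (2g) = 45.8² × sin(45°)² / (2 × 10.0) = 2097.64 × 0.5 / 20.0 = 52.44 m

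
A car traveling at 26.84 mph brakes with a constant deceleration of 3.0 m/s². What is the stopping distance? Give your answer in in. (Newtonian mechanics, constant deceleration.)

v₀ = 26.84 mph × 0.44704 = 11.9986 m/s
d = v₀² / (2a) = 11.9986² / (2 × 3.0) = 143.966 / 6.0 = 23.9943 m
d = 23.9943 m / 0.0254 = 944.7 in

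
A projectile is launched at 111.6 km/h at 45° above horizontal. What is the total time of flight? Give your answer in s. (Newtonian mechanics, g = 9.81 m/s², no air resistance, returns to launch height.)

v₀ = 111.6 km/h × 0.2777777777777778 = 31.0 m/s
T = 2 × v₀ × sin(θ) / g = 2 × 31.0 × sin(45°) / 9.81 = 2 × 31.0 × 0.707107 / 9.81 = 4.469 s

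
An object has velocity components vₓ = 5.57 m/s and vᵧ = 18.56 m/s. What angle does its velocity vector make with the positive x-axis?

θ = arctan(vᵧ/vₓ) = arctan(18.56/5.57) = 73.3°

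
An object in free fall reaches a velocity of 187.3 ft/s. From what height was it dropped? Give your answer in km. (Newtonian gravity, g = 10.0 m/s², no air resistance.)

v = 187.3 ft/s × 0.3048 = 57.089 m/s
h = v² / (2g) = 57.089² / (2 × 10.0) = 162.958 m
h = 162.958 m / 1000.0 = 0.163 km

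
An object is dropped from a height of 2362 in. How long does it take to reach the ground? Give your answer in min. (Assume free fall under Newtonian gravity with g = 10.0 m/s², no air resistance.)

h = 2362 in × 0.0254 = 59.9948 m
t = √(2h/g) = √(2 × 59.9948 / 10.0) = 3.46395 s
t = 3.46395 s / 60.0 = 0.05773 min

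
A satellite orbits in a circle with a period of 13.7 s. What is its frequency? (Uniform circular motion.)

f = 1/T = 1/13.7 = 0.073 Hz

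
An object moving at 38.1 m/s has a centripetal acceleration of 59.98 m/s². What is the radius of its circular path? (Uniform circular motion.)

r = v²/a_c = 38.1²/59.98 = 24.2 m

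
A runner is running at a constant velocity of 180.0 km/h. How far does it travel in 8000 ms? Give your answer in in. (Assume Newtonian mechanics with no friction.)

v = 180.0 km/h × 0.2777777777777778 = 50.0 m/s
t = 8000 ms × 0.001 = 8.0 s
d = v × t = 50.0 × 8.0 = 400.0 m
d = 400.0 m / 0.0254 = 15750 in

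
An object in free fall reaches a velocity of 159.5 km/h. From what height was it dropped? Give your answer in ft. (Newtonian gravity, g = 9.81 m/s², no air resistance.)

v = 159.5 km/h × 0.2777777777777778 = 44.3056 m/s
h = v² / (2g) = 44.3056² / (2 × 9.81) = 100.05 m
h = 100.05 m / 0.3048 = 328.2 ft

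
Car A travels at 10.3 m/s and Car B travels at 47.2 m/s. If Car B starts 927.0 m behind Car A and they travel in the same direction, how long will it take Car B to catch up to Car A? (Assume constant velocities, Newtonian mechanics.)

Relative speed: v_rel = 47.2 - 10.3 = 36.9 m/s
Time to catch: t = d₀/v_rel = 927.0/36.9 = 25.12 s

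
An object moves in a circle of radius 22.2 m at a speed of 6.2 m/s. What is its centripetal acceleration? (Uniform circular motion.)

a_c = v²/r = 6.2²/22.2 = 38.44/22.2 = 1.73 m/s²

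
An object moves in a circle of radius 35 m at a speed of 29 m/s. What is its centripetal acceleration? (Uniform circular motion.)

a_c = v²/r = 29²/35 = 841/35 = 24.03 m/s²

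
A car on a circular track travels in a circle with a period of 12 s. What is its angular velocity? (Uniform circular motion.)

ω = 2π/T = 2π/12 = 0.5236 rad/s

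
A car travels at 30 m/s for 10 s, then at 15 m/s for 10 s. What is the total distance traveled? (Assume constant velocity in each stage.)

d₁ = v₁t₁ = 30 × 10 = 300 m
d₂ = v₂t₂ = 15 × 10 = 150 m
d_total = 300 + 150 = 450 m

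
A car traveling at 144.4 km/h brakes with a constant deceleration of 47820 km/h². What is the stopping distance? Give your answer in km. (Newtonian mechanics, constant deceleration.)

v₀ = 144.4 km/h × 0.2777777777777778 = 40.1111 m/s
a = 47820 km/h² × 7.716049382716049e-05 = 3.68981 m/s²
d = v₀² / (2a) = 40.1111² / (2 × 3.68981) = 1608.9 / 7.37962 = 218.019 m
d = 218.019 m / 1000.0 = 0.218 km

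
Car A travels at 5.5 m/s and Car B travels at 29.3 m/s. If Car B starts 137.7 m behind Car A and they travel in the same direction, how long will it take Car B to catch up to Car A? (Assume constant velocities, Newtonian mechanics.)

Relative speed: v_rel = 29.3 - 5.5 = 23.8 m/s
Time to catch: t = d₀/v_rel = 137.7/23.8 = 5.79 s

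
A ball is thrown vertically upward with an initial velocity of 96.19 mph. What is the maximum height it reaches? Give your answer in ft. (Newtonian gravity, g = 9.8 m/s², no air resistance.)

v₀ = 96.19 mph × 0.44704 = 43.0008 m/s
h_max = v₀² / (2g) = 43.0008² / (2 × 9.8) = 1849.07 / 19.6 = 94.3403 m
h_max = 94.3403 m / 0.3048 = 309.5 ft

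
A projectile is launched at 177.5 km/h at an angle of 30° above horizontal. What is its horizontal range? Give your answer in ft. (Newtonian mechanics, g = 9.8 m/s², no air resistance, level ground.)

v₀ = 177.5 km/h × 0.2777777777777778 = 49.3056 m/s
R = v₀² × sin(2θ) / g = 49.3056² × sin(2 × 30°) / 9.8 = 2431.04 × 0.866025 / 9.8 = 214.831 m
R = 214.831 m / 0.3048 = 704.8 ft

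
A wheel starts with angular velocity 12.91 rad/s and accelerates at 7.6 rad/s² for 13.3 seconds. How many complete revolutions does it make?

θ = ω₀t + ½αt² = 12.91×13.3 + ½×7.6×13.3² = 843.885 rad
Total revolutions = θ/(2π) = 843.885/(2π) = 134.31
Complete revolutions = ⌊134.31⌋ = 134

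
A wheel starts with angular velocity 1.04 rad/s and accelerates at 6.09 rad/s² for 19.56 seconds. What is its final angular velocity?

ω = ω₀ + αt = 1.04 + 6.09 × 19.56 = 120.16 rad/s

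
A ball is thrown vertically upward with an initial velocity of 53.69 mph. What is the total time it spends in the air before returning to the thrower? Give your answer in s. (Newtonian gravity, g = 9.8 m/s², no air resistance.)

v₀ = 53.69 mph × 0.44704 = 24.0016 m/s
t_total = 2 × v₀ / g = 2 × 24.0016 / 9.8 = 4.898 s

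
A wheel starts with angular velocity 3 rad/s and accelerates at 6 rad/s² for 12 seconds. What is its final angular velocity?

ω = ω₀ + αt = 3 + 6 × 12 = 75 rad/s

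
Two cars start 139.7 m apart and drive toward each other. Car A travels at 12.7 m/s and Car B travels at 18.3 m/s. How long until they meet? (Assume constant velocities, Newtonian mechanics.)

Combined speed: v_combined = 12.7 + 18.3 = 31.0 m/s
Time to meet: t = d/v_combined = 139.7/31.0 = 4.51 s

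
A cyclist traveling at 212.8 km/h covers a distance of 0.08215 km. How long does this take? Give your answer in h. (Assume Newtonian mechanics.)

d = 0.08215 km × 1000.0 = 82.15 m
v = 212.8 km/h × 0.2777777777777778 = 59.1111 m/s
t = d / v = 82.15 / 59.1111 = 1.38976 s
t = 1.38976 s / 3600.0 = 0.000386 h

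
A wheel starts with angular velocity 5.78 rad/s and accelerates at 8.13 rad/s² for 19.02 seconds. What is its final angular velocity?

ω = ω₀ + αt = 5.78 + 8.13 × 19.02 = 160.41 rad/s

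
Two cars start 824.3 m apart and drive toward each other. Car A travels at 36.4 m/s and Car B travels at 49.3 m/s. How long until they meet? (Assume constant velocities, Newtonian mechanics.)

Combined speed: v_combined = 36.4 + 49.3 = 85.7 m/s
Time to meet: t = d/v_combined = 824.3/85.7 = 9.62 s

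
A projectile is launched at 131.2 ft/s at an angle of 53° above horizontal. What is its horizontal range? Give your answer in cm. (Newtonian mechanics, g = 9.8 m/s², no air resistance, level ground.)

v₀ = 131.2 ft/s × 0.3048 = 39.9898 m/s
R = v₀² × sin(2θ) / g = 39.9898² × sin(2 × 53°) / 9.8 = 1599.18 × 0.961262 / 9.8 = 156.86 m
R = 156.86 m / 0.01 = 15690 cm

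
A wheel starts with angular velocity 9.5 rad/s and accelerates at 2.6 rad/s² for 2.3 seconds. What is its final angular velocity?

ω = ω₀ + αt = 9.5 + 2.6 × 2.3 = 15.48 rad/s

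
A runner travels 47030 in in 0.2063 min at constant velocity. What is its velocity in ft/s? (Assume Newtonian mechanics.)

d = 47030 in × 0.0254 = 1194.56 m
t = 0.2063 min × 60.0 = 12.378 s
v = d / t = 1194.56 / 12.378 = 96.5067 m/s
v = 96.5067 m/s / 0.3048 = 316.6 ft/s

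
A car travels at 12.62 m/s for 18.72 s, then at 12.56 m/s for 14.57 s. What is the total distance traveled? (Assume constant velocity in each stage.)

d₁ = v₁t₁ = 12.62 × 18.72 = 236.2464 m
d₂ = v₂t₂ = 12.56 × 14.57 = 182.9992 m
d_total = 236.2464 + 182.9992 = 419.25 m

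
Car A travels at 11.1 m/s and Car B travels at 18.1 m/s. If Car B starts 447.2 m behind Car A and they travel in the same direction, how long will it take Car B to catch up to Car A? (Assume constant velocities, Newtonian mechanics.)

Relative speed: v_rel = 18.1 - 11.1 = 7.0 m/s
Time to catch: t = d₀/v_rel = 447.2/7.0 = 63.89 s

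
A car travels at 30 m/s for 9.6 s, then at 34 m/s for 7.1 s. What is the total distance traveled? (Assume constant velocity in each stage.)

d₁ = v₁t₁ = 30 × 9.6 = 288.0 m
d₂ = v₂t₂ = 34 × 7.1 = 241.4 m
d_total = 288.0 + 241.4 = 529.4 m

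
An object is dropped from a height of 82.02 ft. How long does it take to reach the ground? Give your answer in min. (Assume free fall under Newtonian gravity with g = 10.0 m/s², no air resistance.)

h = 82.02 ft × 0.3048 = 24.9997 m
t = √(2h/g) = √(2 × 24.9997 / 10.0) = 2.23605 s
t = 2.23605 s / 60.0 = 0.03727 min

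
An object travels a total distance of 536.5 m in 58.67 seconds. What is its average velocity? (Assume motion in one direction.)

v_avg = Δd / Δt = 536.5 / 58.67 = 9.14 m/s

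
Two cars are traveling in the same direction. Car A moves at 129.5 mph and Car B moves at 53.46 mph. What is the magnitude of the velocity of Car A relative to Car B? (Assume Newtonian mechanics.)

v_rel = |v_A - v_B| = |129.5 - 53.46| = 76.04 mph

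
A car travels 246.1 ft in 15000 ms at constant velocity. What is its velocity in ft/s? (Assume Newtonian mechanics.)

d = 246.1 ft × 0.3048 = 75.0113 m
t = 15000 ms × 0.001 = 15.0 s
v = d / t = 75.0113 / 15.0 = 5.00075 m/s
v = 5.00075 m/s / 0.3048 = 16.41 ft/s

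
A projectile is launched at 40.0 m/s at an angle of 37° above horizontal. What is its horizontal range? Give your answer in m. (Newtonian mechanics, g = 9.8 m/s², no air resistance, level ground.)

R = v₀² × sin(2θ) / g = 40.0² × sin(2 × 37°) / 9.8 = 1600.0 × 0.961262 / 9.8 = 156.9 m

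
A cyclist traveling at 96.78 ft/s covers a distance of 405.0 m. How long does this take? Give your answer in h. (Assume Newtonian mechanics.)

v = 96.78 ft/s × 0.3048 = 29.4985 m/s
t = d / v = 405.0 / 29.4985 = 13.7295 s
t = 13.7295 s / 3600.0 = 0.003814 h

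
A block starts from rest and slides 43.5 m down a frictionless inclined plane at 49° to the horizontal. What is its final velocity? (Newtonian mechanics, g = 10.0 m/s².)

a = g sin(θ) = 10.0 × sin(49°) = 7.5471 m/s²
v = √(2ad) = √(2 × 7.5471 × 43.5) = 25.62 m/s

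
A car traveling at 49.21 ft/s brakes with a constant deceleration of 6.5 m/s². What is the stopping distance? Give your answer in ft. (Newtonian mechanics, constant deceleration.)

v₀ = 49.21 ft/s × 0.3048 = 14.9992 m/s
d = v₀² / (2a) = 14.9992² / (2 × 6.5) = 224.976 / 13.0 = 17.3058 m
d = 17.3058 m / 0.3048 = 56.78 ft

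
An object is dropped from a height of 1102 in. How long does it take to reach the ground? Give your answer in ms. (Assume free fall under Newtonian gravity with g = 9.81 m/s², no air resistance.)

h = 1102 in × 0.0254 = 27.9908 m
t = √(2h/g) = √(2 × 27.9908 / 9.81) = 2.38885 s
t = 2.38885 s / 0.001 = 2389 ms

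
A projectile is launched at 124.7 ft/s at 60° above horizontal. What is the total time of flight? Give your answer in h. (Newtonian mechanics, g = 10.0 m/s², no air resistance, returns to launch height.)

v₀ = 124.7 ft/s × 0.3048 = 38.0086 m/s
T = 2 × v₀ × sin(θ) / g = 2 × 38.0086 × sin(60°) / 10.0 = 2 × 38.0086 × 0.866025 / 10.0 = 6.58328 s
T = 6.58328 s / 3600.0 = 0.001829 h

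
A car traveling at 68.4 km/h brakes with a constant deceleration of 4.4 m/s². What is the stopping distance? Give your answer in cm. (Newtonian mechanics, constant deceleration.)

v₀ = 68.4 km/h × 0.2777777777777778 = 19.0 m/s
d = v₀² / (2a) = 19.0² / (2 × 4.4) = 361.0 / 8.8 = 41.0227 m
d = 41.0227 m / 0.01 = 4102 cm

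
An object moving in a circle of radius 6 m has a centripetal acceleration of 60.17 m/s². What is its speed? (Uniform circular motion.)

v = √(a_c × r) = √(60.17 × 6) = 19.0 m/s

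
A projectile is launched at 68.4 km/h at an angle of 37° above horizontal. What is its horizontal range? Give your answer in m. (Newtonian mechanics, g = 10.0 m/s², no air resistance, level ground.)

v₀ = 68.4 km/h × 0.2777777777777778 = 19.0 m/s
R = v₀² × sin(2θ) / g = 19.0² × sin(2 × 37°) / 10.0 = 361.0 × 0.961262 / 10.0 = 34.7 m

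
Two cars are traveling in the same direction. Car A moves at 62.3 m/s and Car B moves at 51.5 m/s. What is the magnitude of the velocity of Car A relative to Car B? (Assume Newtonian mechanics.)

v_rel = |v_A - v_B| = |62.3 - 51.5| = 10.8 m/s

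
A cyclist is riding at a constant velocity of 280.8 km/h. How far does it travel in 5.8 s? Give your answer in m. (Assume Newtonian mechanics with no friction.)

v = 280.8 km/h × 0.2777777777777778 = 78.0 m/s
d = v × t = 78.0 × 5.8 = 452.4 m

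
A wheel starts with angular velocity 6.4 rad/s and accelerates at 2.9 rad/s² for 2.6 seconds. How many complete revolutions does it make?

θ = ω₀t + ½αt² = 6.4×2.6 + ½×2.9×2.6² = 26.442 rad
Total revolutions = θ/(2π) = 26.442/(2π) = 4.21
Complete revolutions = ⌊4.21⌋ = 4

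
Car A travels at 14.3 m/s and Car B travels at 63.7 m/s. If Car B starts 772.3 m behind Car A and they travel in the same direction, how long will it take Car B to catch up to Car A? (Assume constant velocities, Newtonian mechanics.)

Relative speed: v_rel = 63.7 - 14.3 = 49.4 m/s
Time to catch: t = d₀/v_rel = 772.3/49.4 = 15.63 s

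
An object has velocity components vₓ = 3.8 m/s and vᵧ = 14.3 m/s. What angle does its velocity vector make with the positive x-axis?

θ = arctan(vᵧ/vₓ) = arctan(14.3/3.8) = 75.12°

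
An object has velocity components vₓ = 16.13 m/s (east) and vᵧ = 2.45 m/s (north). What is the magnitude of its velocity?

|v| = √(vₓ² + vᵧ²) = √(16.13² + 2.45²) = √(266.1794) = 16.32 m/s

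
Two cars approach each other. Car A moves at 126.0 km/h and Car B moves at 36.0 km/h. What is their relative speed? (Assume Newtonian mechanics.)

v_rel = v_A + v_B = 126.0 + 36.0 = 162.0 km/h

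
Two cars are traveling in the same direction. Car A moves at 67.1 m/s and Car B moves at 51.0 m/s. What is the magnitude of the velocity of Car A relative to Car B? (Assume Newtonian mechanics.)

v_rel = |v_A - v_B| = |67.1 - 51.0| = 16.1 m/s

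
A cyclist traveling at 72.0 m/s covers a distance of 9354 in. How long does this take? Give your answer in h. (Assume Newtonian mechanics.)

d = 9354 in × 0.0254 = 237.592 m
t = d / v = 237.592 / 72.0 = 3.29989 s
t = 3.29989 s / 3600.0 = 0.0009166 h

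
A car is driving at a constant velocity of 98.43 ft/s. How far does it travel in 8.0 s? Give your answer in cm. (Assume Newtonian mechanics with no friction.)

v = 98.43 ft/s × 0.3048 = 30.0015 m/s
d = v × t = 30.0015 × 8.0 = 240.012 m
d = 240.012 m / 0.01 = 24000 cm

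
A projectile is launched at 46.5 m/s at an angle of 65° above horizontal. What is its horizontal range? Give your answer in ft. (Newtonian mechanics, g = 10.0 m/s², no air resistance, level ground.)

R = v₀² × sin(2θ) / g = 46.5² × sin(2 × 65°) / 10.0 = 2162.25 × 0.766044 / 10.0 = 165.638 m
R = 165.638 m / 0.3048 = 543.4 ft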